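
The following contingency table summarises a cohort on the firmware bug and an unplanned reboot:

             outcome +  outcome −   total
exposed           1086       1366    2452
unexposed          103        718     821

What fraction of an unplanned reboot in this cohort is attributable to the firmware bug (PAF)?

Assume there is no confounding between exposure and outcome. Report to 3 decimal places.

PAF ≈ 0.655

p₁ = P(outcome | exposed) = 1086/2452 = 0.4429
p₀ = P(outcome | unexposed) = 103/821 = 0.12546
Exposure prevalence π = 2452/3273 = 0.74916; overall risk P(Y=1) = 0.36328.
Under exogeneity, PAF = [P(Y=1) − p₀]/P(Y=1).
PAF = (0.36328 − 0.12546) / 0.36328 ≈ 0.6547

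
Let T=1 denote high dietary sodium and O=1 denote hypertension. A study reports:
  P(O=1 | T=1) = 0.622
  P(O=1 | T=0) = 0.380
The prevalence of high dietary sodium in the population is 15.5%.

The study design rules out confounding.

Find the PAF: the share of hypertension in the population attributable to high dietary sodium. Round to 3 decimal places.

PAF ≈ 0.090

Let p₁ = 0.622, p₀ = 0.38.
Overall risk P(Y=1) = π·p₁ + (1−π)·p₀ = 0.155×0.622 + 0.845×0.38 = 0.41751.
Under exogeneity, PAF = [P(Y=1) − p₀] / P(Y=1).
PAF = (0.41751 − 0.38) / 0.41751 ≈ 0.0898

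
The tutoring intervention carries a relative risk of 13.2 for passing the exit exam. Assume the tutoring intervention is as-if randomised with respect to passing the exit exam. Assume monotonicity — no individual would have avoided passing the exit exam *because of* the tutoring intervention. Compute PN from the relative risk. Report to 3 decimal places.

PN ≈ 0.924

Under exogeneity and monotonicity, PN = (RR − 1) / RR = 1 − 1/RR.
PN = (13.2 − 1) / 13.2 = 12.2 / 13.2 ≈ 0.9242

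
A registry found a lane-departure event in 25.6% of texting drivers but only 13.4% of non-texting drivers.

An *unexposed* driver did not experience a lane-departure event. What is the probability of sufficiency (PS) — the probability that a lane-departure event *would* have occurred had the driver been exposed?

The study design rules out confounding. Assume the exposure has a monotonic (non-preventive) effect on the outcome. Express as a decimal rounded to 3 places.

PS ≈ 0.141

p₁ = 0.256, p₀ = 0.134.
Under exogeneity and monotonicity, PS = (p₁ − p₀) / (1 − p₀).
PS = (0.256 − 0.134) / (1 − 0.134) = 0.122 / 0.866 ≈ 0.1409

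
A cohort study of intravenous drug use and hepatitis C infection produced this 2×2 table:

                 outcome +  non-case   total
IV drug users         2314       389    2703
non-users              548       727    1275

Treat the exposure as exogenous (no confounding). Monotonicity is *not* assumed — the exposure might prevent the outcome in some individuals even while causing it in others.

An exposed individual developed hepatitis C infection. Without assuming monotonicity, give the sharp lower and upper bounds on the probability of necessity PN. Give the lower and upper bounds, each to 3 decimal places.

0.498 ≤ PN ≤ 0.666

p₁ = P(outcome | exposed) = 2314/2703 = 0.85609
p₀ = P(outcome | unexposed) = 548/1275 = 0.4298
Under exogeneity alone the bounds on PN are max{0,(p₁−p₀)/p₁} ≤ PN ≤ min{1,(1−p₀)/p₁}.
  lower = (p₁ − p₀)/p₁ = 0.42628 / 0.85609 ≈ 0.4979
  upper = min{1, (1 − p₀)/p₁} = 0.5702 / 0.85609 ≈ 0.6661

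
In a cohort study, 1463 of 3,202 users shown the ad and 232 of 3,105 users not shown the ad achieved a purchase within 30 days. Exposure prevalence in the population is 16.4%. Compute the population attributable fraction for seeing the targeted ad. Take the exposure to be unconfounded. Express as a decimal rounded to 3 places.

PAF ≈ 0.456

p₁ = P(outcome | exposed) = 1463/3202 = 0.4569
p₀ = P(outcome | unexposed) = 232/3105 = 0.074718
Overall risk P(Y=1) = π·p₁ + (1−π)·p₀ = 0.164×0.4569 + 0.836×0.074718 = 0.1374.
Under exogeneity, PAF = [P(Y=1) − p₀] / P(Y=1).
PAF = (0.1374 − 0.074718) / 0.1374 ≈ 0.4562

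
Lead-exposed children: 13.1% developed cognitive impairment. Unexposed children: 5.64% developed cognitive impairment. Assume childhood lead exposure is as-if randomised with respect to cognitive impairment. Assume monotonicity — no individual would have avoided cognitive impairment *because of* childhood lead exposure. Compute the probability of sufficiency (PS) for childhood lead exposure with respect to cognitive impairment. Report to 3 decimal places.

p₁ = 0.131, p₀ = 0.0564.
Under exogeneity and monotonicity, PS = (p₁ − p₀) / (1 − p₀).
PS = (0.131 − 0.0564) / (1 − 0.0564) = 0.0746 / 0.9436 ≈ 0.0791

PS ≈ 0.079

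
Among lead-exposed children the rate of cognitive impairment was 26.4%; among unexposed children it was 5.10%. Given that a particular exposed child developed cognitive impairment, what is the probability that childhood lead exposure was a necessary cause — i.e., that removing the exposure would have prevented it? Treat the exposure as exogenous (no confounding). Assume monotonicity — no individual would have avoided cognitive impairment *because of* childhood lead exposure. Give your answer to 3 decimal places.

PN ≈ 0.807

p₁ = 0.264, p₀ = 0.051.
Under exogeneity and monotonicity, PN = (p₁ − p₀) / p₁.
PN = (0.264 − 0.051) / 0.264 = 0.213 / 0.264 ≈ 0.8068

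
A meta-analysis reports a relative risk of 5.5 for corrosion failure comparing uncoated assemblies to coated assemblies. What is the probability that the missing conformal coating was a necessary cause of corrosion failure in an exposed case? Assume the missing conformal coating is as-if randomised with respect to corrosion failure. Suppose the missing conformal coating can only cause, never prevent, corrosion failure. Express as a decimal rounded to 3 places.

PN ≈ 0.818

Under exogeneity and monotonicity, PN = (RR − 1) / RR = 1 − 1/RR.
PN = (5.5 − 1) / 5.5 = 4.5 / 5.5 ≈ 0.8182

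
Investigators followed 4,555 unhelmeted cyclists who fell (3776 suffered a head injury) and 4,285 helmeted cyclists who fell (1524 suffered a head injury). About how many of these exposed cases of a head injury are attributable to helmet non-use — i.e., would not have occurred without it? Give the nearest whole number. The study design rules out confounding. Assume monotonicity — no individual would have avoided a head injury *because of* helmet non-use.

about 2156 cases

p₁ = P(outcome | exposed) = 3776/4555 = 0.82898
p₀ = P(outcome | unexposed) = 1524/4285 = 0.35566
PN = (p₁ − p₀)/p₁ = (0.82898 − 0.35566) / 0.82898 ≈ 0.57097.
Attributable cases ≈ PN × (exposed cases) = 0.57097 × 3776 ≈ 2155.97.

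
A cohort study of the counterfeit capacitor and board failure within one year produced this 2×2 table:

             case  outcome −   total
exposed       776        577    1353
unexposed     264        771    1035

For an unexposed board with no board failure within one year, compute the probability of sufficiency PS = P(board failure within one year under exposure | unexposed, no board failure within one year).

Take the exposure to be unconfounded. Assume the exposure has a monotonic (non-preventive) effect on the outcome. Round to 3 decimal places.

PS ≈ 0.428

p₁ = P(outcome | exposed) = 776/1353 = 0.57354
p₀ = P(outcome | unexposed) = 264/1035 = 0.25507
Under exogeneity and monotonicity, PS = (p₁ − p₀) / (1 − p₀).
PS = (0.57354 − 0.25507) / (1 − 0.25507) = 0.31847 / 0.74493 ≈ 0.4275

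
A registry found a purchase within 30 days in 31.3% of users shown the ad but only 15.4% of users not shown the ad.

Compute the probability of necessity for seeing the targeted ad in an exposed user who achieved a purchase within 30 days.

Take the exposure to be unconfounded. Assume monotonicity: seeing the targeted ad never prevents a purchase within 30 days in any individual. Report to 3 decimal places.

p₁ = 0.313, p₀ = 0.154.
Under exogeneity and monotonicity, PN = (p₁ − p₀) / p₁.
PN = (0.313 − 0.154) / 0.313 = 0.159 / 0.313 ≈ 0.5080

PN ≈ 0.508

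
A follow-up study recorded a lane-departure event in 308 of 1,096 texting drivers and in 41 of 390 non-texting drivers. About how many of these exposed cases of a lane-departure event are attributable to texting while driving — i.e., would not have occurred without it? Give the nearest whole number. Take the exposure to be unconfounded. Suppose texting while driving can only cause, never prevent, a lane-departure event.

p₁ = P(outcome | exposed) = 308/1096 = 0.28102
p₀ = P(outcome | unexposed) = 41/390 = 0.10513
PN = (p₁ − p₀)/p₁ = (0.28102 − 0.10513) / 0.28102 ≈ 0.62591.
Attributable cases ≈ PN × (exposed cases) = 0.62591 × 308 ≈ 192.78.

about 193 cases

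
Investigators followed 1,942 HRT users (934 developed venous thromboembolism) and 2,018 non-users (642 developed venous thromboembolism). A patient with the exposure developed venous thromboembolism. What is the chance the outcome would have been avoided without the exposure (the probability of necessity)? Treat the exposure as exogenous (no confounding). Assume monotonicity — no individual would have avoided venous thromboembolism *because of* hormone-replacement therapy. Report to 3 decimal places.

PN ≈ 0.339

p₁ = P(outcome | exposed) = 934/1942 = 0.48095
p₀ = P(outcome | unexposed) = 642/2018 = 0.31814
Under exogeneity and monotonicity, PN = (p₁ − p₀) / p₁.
PN = (0.48095 − 0.31814) / 0.48095 = 0.16281 / 0.48095 ≈ 0.3385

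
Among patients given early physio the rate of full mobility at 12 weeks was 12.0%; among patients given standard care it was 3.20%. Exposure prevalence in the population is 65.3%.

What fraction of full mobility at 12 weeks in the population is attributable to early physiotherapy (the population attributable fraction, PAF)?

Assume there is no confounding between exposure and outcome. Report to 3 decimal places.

PAF ≈ 0.642

p₁ = 0.12, p₀ = 0.032.
Overall risk P(Y=1) = π·p₁ + (1−π)·p₀ = 0.653×0.12 + 0.347×0.032 = 0.089464.
Under exogeneity, PAF = [P(Y=1) − p₀] / P(Y=1).
PAF = (0.089464 − 0.032) / 0.089464 ≈ 0.6423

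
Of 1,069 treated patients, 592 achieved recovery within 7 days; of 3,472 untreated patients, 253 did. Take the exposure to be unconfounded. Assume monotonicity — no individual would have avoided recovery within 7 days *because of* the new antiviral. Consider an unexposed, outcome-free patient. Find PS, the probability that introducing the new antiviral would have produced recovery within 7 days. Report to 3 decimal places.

PS ≈ 0.519

p₁ = P(outcome | exposed) = 592/1069 = 0.55379
p₀ = P(outcome | unexposed) = 253/3472 = 0.072869
Under exogeneity and monotonicity, PS = (p₁ − p₀) / (1 − p₀).
PS = (0.55379 − 0.072869) / (1 − 0.072869) = 0.48092 / 0.92713 ≈ 0.5187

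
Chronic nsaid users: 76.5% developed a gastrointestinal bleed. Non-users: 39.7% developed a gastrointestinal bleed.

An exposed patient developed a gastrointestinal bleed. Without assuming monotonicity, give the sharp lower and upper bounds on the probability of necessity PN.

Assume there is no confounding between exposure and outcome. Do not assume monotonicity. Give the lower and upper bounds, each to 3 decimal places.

0.481 ≤ PN ≤ 0.788

p₁ = 0.765, p₀ = 0.397.
Under exogeneity alone the bounds on PN are max{0,(p₁−p₀)/p₁} ≤ PN ≤ min{1,(1−p₀)/p₁}.
  lower = (p₁ − p₀)/p₁ = 0.368 / 0.765 ≈ 0.4810
  upper = min{1, (1 − p₀)/p₁} = 0.603 / 0.765 ≈ 0.7882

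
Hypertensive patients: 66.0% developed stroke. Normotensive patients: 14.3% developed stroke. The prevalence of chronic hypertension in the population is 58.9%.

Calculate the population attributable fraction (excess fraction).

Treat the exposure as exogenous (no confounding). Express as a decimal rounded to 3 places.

p₁ = 0.66, p₀ = 0.143.
Overall risk P(Y=1) = π·p₁ + (1−π)·p₀ = 0.589×0.66 + 0.411×0.143 = 0.44751.
Under exogeneity, PAF = [P(Y=1) − p₀] / P(Y=1).
PAF = (0.44751 − 0.143) / 0.44751 ≈ 0.6805

PAF ≈ 0.680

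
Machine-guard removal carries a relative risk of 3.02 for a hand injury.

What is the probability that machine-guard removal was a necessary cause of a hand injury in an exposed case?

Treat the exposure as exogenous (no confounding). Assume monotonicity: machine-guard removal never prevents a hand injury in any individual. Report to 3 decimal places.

Under exogeneity and monotonicity, PN = (RR − 1) / RR = 1 − 1/RR.
PN = (3.02 − 1) / 3.02 = 2.02 / 3.02 ≈ 0.6689

PN ≈ 0.669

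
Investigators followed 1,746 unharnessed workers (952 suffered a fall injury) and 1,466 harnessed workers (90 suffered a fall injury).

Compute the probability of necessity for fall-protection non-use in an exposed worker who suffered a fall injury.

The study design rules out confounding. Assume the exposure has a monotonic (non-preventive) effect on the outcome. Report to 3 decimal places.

p₁ = P(outcome | exposed) = 952/1746 = 0.54525
p₀ = P(outcome | unexposed) = 90/1466 = 0.061392
Under exogeneity and monotonicity, PN = (p₁ − p₀) / p₁.
PN = (0.54525 − 0.061392) / 0.54525 = 0.48385 / 0.54525 ≈ 0.8874

PN ≈ 0.887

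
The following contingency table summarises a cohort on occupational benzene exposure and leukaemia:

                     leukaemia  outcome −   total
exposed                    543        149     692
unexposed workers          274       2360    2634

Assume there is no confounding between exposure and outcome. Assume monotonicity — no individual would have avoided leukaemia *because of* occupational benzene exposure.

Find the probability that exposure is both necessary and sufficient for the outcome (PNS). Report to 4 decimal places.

PNS ≈ 0.6807

p₁ = P(outcome | exposed) = 543/692 = 0.78468
p₀ = P(outcome | unexposed) = 274/2634 = 0.10402
Under exogeneity and monotonicity, PNS = p₁ − p₀.
PNS = 0.78468 − 0.10402 = 0.68066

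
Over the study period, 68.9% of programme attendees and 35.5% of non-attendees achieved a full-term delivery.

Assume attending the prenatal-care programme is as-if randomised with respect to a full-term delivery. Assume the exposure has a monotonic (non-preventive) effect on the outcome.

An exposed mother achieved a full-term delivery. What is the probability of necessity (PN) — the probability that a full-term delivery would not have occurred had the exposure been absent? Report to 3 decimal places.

p₁ = 0.689, p₀ = 0.355.
Under exogeneity and monotonicity, PN = (p₁ − p₀) / p₁.
PN = (0.689 − 0.355) / 0.689 = 0.334 / 0.689 ≈ 0.4848

PN ≈ 0.485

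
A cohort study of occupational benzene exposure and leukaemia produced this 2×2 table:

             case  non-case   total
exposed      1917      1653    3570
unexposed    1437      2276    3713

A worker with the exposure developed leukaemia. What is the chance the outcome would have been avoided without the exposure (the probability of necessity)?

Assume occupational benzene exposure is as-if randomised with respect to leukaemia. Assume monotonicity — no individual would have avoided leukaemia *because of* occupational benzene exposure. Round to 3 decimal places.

PN ≈ 0.279

p₁ = P(outcome | exposed) = 1917/3570 = 0.53697
p₀ = P(outcome | unexposed) = 1437/3713 = 0.38702
Under exogeneity and monotonicity, PN = (p₁ − p₀) / p₁.
PN = (0.53697 − 0.38702) / 0.53697 = 0.14996 / 0.53697 ≈ 0.2793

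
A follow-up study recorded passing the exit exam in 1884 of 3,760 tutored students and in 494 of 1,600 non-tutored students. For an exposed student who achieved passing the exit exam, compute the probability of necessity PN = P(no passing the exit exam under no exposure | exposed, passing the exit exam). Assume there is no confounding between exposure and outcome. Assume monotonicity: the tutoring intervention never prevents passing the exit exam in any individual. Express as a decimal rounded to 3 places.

p₁ = P(outcome | exposed) = 1884/3760 = 0.50106
p₀ = P(outcome | unexposed) = 494/1600 = 0.30875
Under exogeneity and monotonicity, PN = (p₁ − p₀) / p₁.
PN = (0.50106 − 0.30875) / 0.50106 = 0.19231 / 0.50106 ≈ 0.3838

PN ≈ 0.384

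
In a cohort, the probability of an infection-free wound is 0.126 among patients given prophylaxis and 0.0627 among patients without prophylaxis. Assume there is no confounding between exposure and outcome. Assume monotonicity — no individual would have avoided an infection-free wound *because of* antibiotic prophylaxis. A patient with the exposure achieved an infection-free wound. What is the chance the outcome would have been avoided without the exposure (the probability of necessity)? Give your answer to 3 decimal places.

PN ≈ 0.502

Let p₁ = 0.126, p₀ = 0.0627.
Under exogeneity and monotonicity, PN = (p₁ − p₀) / p₁.
PN = (0.126 − 0.0627) / 0.126 = 0.0633 / 0.126 ≈ 0.5024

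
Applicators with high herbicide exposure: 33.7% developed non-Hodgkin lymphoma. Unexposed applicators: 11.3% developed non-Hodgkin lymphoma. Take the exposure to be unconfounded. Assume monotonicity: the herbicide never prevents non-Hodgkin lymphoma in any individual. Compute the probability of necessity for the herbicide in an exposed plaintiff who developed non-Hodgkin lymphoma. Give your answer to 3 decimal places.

PN ≈ 0.665

p₁ = 0.337, p₀ = 0.113.
Under exogeneity and monotonicity, PN = (p₁ − p₀) / p₁.
PN = (0.337 − 0.113) / 0.337 = 0.224 / 0.337 ≈ 0.6647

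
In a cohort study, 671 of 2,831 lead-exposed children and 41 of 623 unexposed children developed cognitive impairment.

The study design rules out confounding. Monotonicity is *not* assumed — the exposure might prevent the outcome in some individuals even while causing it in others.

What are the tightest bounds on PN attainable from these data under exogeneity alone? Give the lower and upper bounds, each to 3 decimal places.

0.722 ≤ PN ≤ 1.000

p₁ = P(outcome | exposed) = 671/2831 = 0.23702
p₀ = P(outcome | unexposed) = 41/623 = 0.065811
Under exogeneity alone the bounds on PN are max{0,(p₁−p₀)/p₁} ≤ PN ≤ min{1,(1−p₀)/p₁}.
  lower = (p₁ − p₀)/p₁ = 0.17121 / 0.23702 ≈ 0.7223
  upper = min{1, (1 − p₀)/p₁} = 0.93419 / 0.23702 ≈ 3.9414 → capped at 1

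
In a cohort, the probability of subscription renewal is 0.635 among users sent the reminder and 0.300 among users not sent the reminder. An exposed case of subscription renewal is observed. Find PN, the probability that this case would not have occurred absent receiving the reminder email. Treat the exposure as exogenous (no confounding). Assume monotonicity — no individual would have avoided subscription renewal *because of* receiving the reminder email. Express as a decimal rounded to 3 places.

PN ≈ 0.528

Let p₁ = 0.635, p₀ = 0.3.
Under exogeneity and monotonicity, PN = (p₁ − p₀) / p₁.
PN = (0.635 − 0.3) / 0.635 = 0.335 / 0.635 ≈ 0.5276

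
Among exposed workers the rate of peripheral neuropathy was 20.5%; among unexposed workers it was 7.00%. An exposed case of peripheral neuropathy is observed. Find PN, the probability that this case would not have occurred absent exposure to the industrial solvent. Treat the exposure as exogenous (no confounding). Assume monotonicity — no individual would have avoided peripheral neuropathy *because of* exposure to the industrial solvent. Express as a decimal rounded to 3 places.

p₁ = 0.205, p₀ = 0.07.
Under exogeneity and monotonicity, PN = (p₁ − p₀) / p₁.
PN = (0.205 − 0.07) / 0.205 = 0.135 / 0.205 ≈ 0.6585

PN ≈ 0.659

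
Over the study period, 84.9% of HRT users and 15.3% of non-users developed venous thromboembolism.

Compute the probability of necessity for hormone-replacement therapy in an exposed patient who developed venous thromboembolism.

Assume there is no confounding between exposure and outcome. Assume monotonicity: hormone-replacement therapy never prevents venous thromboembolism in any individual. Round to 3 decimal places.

PN ≈ 0.820

p₁ = 0.849, p₀ = 0.153.
Under exogeneity and monotonicity, PN = (p₁ − p₀) / p₁.
PN = (0.849 − 0.153) / 0.849 = 0.696 / 0.849 ≈ 0.8198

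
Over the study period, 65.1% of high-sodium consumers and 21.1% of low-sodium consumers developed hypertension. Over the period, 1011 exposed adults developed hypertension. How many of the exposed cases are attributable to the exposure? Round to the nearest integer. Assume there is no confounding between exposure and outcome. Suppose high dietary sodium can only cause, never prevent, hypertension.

about 683 cases

p₁ = 0.651, p₀ = 0.211.
PN = (p₁ − p₀)/p₁ = (0.651 − 0.211) / 0.651 ≈ 0.67588.
Attributable cases ≈ PN × (exposed cases) = 0.67588 × 1011 ≈ 683.32.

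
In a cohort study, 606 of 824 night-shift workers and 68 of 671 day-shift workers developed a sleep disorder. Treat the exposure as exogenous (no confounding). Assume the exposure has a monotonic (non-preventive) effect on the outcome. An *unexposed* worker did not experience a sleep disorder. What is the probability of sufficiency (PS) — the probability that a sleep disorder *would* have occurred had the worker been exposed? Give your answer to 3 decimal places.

PS ≈ 0.706

p₁ = P(outcome | exposed) = 606/824 = 0.73544
p₀ = P(outcome | unexposed) = 68/671 = 0.10134
Under exogeneity and monotonicity, PS = (p₁ − p₀) / (1 − p₀).
PS = (0.73544 − 0.10134) / (1 − 0.10134) = 0.6341 / 0.89866 ≈ 0.7056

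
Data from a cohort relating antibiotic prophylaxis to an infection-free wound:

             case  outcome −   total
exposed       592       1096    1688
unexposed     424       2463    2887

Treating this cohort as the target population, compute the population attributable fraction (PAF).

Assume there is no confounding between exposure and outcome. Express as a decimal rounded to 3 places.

p₁ = P(outcome | exposed) = 592/1688 = 0.35071
p₀ = P(outcome | unexposed) = 424/2887 = 0.14687
Exposure prevalence π = 1688/4575 = 0.36896; overall risk P(Y=1) = 0.22208.
Under exogeneity, PAF = [P(Y=1) − p₀]/P(Y=1).
PAF = (0.22208 − 0.14687) / 0.22208 ≈ 0.3387

PAF ≈ 0.339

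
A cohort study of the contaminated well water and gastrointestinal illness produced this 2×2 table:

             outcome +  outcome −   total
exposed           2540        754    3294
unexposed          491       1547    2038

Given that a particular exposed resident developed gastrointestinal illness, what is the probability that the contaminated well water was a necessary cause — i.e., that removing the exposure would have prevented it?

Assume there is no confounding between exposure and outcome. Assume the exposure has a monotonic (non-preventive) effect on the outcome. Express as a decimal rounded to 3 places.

PN ≈ 0.688

p₁ = P(outcome | exposed) = 2540/3294 = 0.7711
p₀ = P(outcome | unexposed) = 491/2038 = 0.24092
Under exogeneity and monotonicity, PN = (p₁ − p₀) / p₁.
PN = (0.7711 − 0.24092) / 0.7711 = 0.53018 / 0.7711 ≈ 0.6876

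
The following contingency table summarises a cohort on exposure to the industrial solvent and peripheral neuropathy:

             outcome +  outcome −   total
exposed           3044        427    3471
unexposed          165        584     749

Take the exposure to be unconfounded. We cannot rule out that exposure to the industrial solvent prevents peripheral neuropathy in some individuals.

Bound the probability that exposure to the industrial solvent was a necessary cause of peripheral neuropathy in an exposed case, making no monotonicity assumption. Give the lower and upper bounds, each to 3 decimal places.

p₁ = P(outcome | exposed) = 3044/3471 = 0.87698
p₀ = P(outcome | unexposed) = 165/749 = 0.22029
Under exogeneity alone the bounds on PN are max{0,(p₁−p₀)/p₁} ≤ PN ≤ min{1,(1−p₀)/p₁}.
  lower = (p₁ − p₀)/p₁ = 0.65669 / 0.87698 ≈ 0.7488
  upper = min{1, (1 − p₀)/p₁} = 0.77971 / 0.87698 ≈ 0.8891

0.749 ≤ PN ≤ 0.889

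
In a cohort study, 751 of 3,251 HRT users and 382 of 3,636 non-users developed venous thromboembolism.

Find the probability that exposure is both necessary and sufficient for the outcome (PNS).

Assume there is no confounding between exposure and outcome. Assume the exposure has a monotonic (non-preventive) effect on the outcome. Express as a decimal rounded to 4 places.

PNS ≈ 0.1259

p₁ = P(outcome | exposed) = 751/3251 = 0.23101
p₀ = P(outcome | unexposed) = 382/3636 = 0.10506
Under exogeneity and monotonicity, PNS = p₁ − p₀.
PNS = 0.23101 − 0.10506 = 0.12595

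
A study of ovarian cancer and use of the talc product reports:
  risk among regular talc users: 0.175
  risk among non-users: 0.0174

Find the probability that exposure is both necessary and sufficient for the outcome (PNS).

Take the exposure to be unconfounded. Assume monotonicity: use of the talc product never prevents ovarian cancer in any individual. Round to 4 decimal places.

PNS ≈ 0.1576

Let p₁ = 0.175, p₀ = 0.0174.
Under exogeneity and monotonicity, PNS = p₁ − p₀.
PNS = 0.175 − 0.0174 = 0.1576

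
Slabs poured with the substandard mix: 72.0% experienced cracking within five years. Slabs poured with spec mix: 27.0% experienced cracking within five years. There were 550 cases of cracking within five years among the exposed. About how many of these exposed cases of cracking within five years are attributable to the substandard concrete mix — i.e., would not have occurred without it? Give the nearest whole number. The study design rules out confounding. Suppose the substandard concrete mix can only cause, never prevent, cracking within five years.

about 344 cases

p₁ = 0.72, p₀ = 0.27.
PN = (p₁ − p₀)/p₁ = (0.72 − 0.27) / 0.72 ≈ 0.62500.
Attributable cases ≈ PN × (exposed cases) = 0.62500 × 550 ≈ 343.75.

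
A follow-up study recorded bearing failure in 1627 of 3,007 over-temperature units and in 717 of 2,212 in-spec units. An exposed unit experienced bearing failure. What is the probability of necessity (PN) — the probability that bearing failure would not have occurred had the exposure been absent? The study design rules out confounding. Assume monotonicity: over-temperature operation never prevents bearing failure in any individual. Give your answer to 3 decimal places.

p₁ = P(outcome | exposed) = 1627/3007 = 0.54107
p₀ = P(outcome | unexposed) = 717/2212 = 0.32414
Under exogeneity and monotonicity, PN = (p₁ − p₀) / p₁.
PN = (0.54107 − 0.32414) / 0.54107 = 0.21693 / 0.54107 ≈ 0.4009

PN ≈ 0.401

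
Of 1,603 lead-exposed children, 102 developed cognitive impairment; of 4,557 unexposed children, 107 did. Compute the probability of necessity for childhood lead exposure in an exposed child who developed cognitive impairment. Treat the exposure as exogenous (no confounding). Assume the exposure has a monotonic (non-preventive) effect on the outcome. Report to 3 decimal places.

p₁ = P(outcome | exposed) = 102/1603 = 0.063631
p₀ = P(outcome | unexposed) = 107/4557 = 0.02348
Under exogeneity and monotonicity, PN = (p₁ − p₀) / p₁.
PN = (0.063631 − 0.02348) / 0.063631 = 0.04015 / 0.063631 ≈ 0.6310

PN ≈ 0.631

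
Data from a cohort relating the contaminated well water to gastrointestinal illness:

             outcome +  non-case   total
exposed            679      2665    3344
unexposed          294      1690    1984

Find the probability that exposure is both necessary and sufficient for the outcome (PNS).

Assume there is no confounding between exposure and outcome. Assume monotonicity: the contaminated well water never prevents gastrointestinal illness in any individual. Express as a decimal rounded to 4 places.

p₁ = P(outcome | exposed) = 679/3344 = 0.20305
p₀ = P(outcome | unexposed) = 294/1984 = 0.14819
Under exogeneity and monotonicity, PNS = p₁ − p₀.
PNS = 0.20305 − 0.14819 = 0.054865

PNS ≈ 0.0549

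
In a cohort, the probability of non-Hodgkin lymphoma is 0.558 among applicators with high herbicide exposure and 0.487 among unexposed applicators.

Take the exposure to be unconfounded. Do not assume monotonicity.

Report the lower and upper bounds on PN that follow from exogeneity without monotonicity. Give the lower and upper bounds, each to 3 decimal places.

Let p₁ = 0.558, p₀ = 0.487.
Under exogeneity alone the bounds on PN are max{0,(p₁−p₀)/p₁} ≤ PN ≤ min{1,(1−p₀)/p₁}.
  lower = (p₁ − p₀)/p₁ = 0.071 / 0.558 ≈ 0.1272
  upper = min{1, (1 − p₀)/p₁} = 0.513 / 0.558 ≈ 0.9194

0.127 ≤ PN ≤ 0.919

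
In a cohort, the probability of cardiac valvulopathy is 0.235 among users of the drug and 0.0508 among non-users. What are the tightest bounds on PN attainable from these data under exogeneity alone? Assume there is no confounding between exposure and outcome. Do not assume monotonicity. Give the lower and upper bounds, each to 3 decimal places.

0.784 ≤ PN ≤ 1.000

Let p₁ = 0.235, p₀ = 0.0508.
Under exogeneity alone the bounds on PN are max{0,(p₁−p₀)/p₁} ≤ PN ≤ min{1,(1−p₀)/p₁}.
  lower = (p₁ − p₀)/p₁ = 0.1842 / 0.235 ≈ 0.7838
  upper = min{1, (1 − p₀)/p₁} = 0.9492 / 0.235 ≈ 4.0391 → capped at 1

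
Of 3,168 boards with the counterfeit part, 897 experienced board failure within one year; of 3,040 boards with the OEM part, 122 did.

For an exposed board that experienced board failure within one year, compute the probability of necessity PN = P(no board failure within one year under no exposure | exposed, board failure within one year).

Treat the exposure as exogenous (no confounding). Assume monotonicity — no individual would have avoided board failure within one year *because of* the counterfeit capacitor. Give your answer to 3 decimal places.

p₁ = P(outcome | exposed) = 897/3168 = 0.28314
p₀ = P(outcome | unexposed) = 122/3040 = 0.040132
Under exogeneity and monotonicity, PN = (p₁ − p₀) / p₁.
PN = (0.28314 − 0.040132) / 0.28314 = 0.24301 / 0.28314 ≈ 0.8583

PN ≈ 0.858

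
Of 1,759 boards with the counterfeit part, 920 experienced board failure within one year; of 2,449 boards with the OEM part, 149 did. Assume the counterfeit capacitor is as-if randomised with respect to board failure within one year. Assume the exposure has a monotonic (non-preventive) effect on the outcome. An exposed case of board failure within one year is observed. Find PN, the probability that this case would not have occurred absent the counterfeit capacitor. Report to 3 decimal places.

p₁ = P(outcome | exposed) = 920/1759 = 0.52302
p₀ = P(outcome | unexposed) = 149/2449 = 0.060841
Under exogeneity and monotonicity, PN = (p₁ − p₀) / p₁.
PN = (0.52302 − 0.060841) / 0.52302 = 0.46218 / 0.52302 ≈ 0.8837

PN ≈ 0.884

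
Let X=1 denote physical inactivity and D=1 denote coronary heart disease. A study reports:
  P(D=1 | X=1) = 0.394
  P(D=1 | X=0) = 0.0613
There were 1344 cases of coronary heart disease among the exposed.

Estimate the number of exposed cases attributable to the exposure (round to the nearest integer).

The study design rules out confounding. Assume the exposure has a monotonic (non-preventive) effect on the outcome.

about 1135 cases

Let p₁ = 0.394, p₀ = 0.0613.
PN = (p₁ − p₀)/p₁ = (0.394 − 0.0613) / 0.394 ≈ 0.84442.
Attributable cases ≈ PN × (exposed cases) = 0.84442 × 1344 ≈ 1134.90.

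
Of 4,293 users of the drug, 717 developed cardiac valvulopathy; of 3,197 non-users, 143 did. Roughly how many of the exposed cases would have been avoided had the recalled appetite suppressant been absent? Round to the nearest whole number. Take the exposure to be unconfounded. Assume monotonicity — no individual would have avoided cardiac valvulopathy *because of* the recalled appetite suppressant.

p₁ = P(outcome | exposed) = 717/4293 = 0.16702
p₀ = P(outcome | unexposed) = 143/3197 = 0.044729
PN = (p₁ − p₀)/p₁ = (0.16702 − 0.044729) / 0.16702 ≈ 0.73218.
Attributable cases ≈ PN × (exposed cases) = 0.73218 × 717 ≈ 524.98.

about 525 cases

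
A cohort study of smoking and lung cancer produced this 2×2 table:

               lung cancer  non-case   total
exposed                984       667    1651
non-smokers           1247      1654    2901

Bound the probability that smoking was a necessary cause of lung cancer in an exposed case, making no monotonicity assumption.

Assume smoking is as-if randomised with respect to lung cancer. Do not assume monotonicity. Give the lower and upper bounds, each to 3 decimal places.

0.279 ≤ PN ≤ 0.957

p₁ = P(outcome | exposed) = 984/1651 = 0.596
p₀ = P(outcome | unexposed) = 1247/2901 = 0.42985
Under exogeneity alone the bounds on PN are max{0,(p₁−p₀)/p₁} ≤ PN ≤ min{1,(1−p₀)/p₁}.
  lower = (p₁ − p₀)/p₁ = 0.16615 / 0.596 ≈ 0.2788
  upper = min{1, (1 − p₀)/p₁} = 0.57015 / 0.596 ≈ 0.9566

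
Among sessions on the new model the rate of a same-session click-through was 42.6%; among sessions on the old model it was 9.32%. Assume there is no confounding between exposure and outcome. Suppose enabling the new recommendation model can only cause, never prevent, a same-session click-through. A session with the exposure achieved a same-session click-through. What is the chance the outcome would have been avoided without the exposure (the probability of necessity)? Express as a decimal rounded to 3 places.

p₁ = 0.426, p₀ = 0.0932.
Under exogeneity and monotonicity, PN = (p₁ − p₀) / p₁.
PN = (0.426 − 0.0932) / 0.426 = 0.3328 / 0.426 ≈ 0.7812

PN ≈ 0.781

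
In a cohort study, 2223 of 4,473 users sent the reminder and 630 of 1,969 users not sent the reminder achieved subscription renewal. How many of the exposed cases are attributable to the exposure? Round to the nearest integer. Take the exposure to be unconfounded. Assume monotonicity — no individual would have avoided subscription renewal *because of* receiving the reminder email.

p₁ = P(outcome | exposed) = 2223/4473 = 0.49698
p₀ = P(outcome | unexposed) = 630/1969 = 0.31996
PN = (p₁ − p₀)/p₁ = (0.49698 − 0.31996) / 0.49698 ≈ 0.35620.
Attributable cases ≈ PN × (exposed cases) = 0.35620 × 2223 ≈ 791.82.

about 792 cases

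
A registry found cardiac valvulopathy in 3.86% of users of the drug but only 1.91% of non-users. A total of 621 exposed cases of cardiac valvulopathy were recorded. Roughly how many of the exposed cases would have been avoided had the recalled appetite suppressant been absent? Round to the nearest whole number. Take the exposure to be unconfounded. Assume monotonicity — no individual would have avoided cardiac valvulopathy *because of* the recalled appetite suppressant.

about 314 cases

p₁ = 0.0386, p₀ = 0.0191.
PN = (p₁ − p₀)/p₁ = (0.0386 − 0.0191) / 0.0386 ≈ 0.50518.
Attributable cases ≈ PN × (exposed cases) = 0.50518 × 621 ≈ 313.72.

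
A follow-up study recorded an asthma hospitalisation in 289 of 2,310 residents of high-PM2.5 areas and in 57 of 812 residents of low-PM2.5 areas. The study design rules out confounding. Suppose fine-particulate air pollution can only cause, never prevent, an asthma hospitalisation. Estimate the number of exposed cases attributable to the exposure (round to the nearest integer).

p₁ = P(outcome | exposed) = 289/2310 = 0.12511
p₀ = P(outcome | unexposed) = 57/812 = 0.070197
PN = (p₁ − p₀)/p₁ = (0.12511 − 0.070197) / 0.12511 ≈ 0.43891.
Attributable cases ≈ PN × (exposed cases) = 0.43891 × 289 ≈ 126.84.

about 127 cases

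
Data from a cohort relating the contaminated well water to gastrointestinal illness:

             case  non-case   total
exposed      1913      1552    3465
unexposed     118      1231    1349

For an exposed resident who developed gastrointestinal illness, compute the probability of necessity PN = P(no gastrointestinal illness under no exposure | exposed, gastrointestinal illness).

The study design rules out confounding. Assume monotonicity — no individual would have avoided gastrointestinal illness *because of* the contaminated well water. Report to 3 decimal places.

p₁ = P(outcome | exposed) = 1913/3465 = 0.55209
p₀ = P(outcome | unexposed) = 118/1349 = 0.087472
Under exogeneity and monotonicity, PN = (p₁ − p₀) / p₁.
PN = (0.55209 − 0.087472) / 0.55209 = 0.46462 / 0.55209 ≈ 0.8416

PN ≈ 0.842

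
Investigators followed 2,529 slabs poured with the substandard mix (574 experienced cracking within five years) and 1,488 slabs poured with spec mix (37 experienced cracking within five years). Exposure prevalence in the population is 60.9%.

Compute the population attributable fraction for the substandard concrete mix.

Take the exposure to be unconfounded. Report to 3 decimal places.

p₁ = P(outcome | exposed) = 574/2529 = 0.22697
p₀ = P(outcome | unexposed) = 37/1488 = 0.024866
Overall risk P(Y=1) = π·p₁ + (1−π)·p₀ = 0.609×0.22697 + 0.391×0.024866 = 0.14795.
Under exogeneity, PAF = [P(Y=1) − p₀] / P(Y=1).
PAF = (0.14795 − 0.024866) / 0.14795 ≈ 0.8319

PAF ≈ 0.832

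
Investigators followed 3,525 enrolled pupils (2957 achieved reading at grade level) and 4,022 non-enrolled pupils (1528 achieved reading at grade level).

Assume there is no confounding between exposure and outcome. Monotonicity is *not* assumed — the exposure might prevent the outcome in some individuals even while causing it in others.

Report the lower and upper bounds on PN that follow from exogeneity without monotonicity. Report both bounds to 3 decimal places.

p₁ = P(outcome | exposed) = 2957/3525 = 0.83887
p₀ = P(outcome | unexposed) = 1528/4022 = 0.37991
Under exogeneity alone the bounds on PN are max{0,(p₁−p₀)/p₁} ≤ PN ≤ min{1,(1−p₀)/p₁}.
  lower = (p₁ − p₀)/p₁ = 0.45895 / 0.83887 ≈ 0.5471
  upper = min{1, (1 − p₀)/p₁} = 0.62009 / 0.83887 ≈ 0.7392

0.547 ≤ PN ≤ 0.739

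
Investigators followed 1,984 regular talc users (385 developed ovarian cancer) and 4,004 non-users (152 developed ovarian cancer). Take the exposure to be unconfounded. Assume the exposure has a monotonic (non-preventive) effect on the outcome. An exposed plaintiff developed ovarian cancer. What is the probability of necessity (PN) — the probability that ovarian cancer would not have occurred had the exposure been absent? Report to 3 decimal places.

p₁ = P(outcome | exposed) = 385/1984 = 0.19405
p₀ = P(outcome | unexposed) = 152/4004 = 0.037962
Under exogeneity and monotonicity, PN = (p₁ − p₀) / p₁.
PN = (0.19405 − 0.037962) / 0.19405 = 0.15609 / 0.19405 ≈ 0.8044

PN ≈ 0.804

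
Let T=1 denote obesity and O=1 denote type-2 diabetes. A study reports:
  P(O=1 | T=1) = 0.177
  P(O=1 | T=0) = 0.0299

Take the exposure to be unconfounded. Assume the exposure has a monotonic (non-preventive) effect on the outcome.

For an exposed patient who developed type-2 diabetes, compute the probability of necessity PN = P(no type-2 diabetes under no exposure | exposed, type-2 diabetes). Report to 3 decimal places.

Let p₁ = 0.177, p₀ = 0.0299.
Under exogeneity and monotonicity, PN = (p₁ − p₀) / p₁.
PN = (0.177 − 0.0299) / 0.177 = 0.1471 / 0.177 ≈ 0.8311

PN ≈ 0.831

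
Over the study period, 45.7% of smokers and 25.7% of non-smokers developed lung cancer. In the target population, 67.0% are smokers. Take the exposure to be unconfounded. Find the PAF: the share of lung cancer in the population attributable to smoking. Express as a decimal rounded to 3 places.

PAF ≈ 0.343

p₁ = 0.457, p₀ = 0.257.
Overall risk P(Y=1) = π·p₁ + (1−π)·p₀ = 0.67×0.457 + 0.33×0.257 = 0.391.
Under exogeneity, PAF = [P(Y=1) − p₀] / P(Y=1).
PAF = (0.391 − 0.257) / 0.391 ≈ 0.3427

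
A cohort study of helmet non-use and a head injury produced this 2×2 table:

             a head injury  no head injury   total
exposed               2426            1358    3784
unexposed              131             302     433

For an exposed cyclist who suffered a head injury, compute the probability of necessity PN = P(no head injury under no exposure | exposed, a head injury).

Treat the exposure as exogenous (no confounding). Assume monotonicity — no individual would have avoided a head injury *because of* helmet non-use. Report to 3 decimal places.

PN ≈ 0.528

p₁ = P(outcome | exposed) = 2426/3784 = 0.64112
p₀ = P(outcome | unexposed) = 131/433 = 0.30254
Under exogeneity and monotonicity, PN = (p₁ − p₀) / p₁.
PN = (0.64112 − 0.30254) / 0.64112 = 0.33858 / 0.64112 ≈ 0.5281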